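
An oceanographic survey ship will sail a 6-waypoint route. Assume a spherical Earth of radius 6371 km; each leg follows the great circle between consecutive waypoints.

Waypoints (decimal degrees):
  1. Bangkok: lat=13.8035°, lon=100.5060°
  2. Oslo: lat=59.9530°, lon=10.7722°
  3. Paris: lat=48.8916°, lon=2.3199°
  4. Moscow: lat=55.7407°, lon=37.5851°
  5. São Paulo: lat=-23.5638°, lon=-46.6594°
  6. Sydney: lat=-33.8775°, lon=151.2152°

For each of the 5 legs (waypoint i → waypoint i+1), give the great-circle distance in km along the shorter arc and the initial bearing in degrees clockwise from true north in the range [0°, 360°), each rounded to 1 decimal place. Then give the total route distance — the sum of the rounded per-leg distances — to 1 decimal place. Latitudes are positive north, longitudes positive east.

Leg 1: dist=8667.5 km, bearing=329.2°
Leg 2: dist=1343.5 km, bearing=207.5°
Leg 3: dist=2484.1 km, bearing=58.8°
Leg 4: dist=11806.7 km, bearing=251.7°
Leg 5: dist=13353.9 km, bearing=197.1°
Total: 37655.7 km

Leg 1: φ1=0.2409165, φ2=1.0463772, Δφ=0.8054607, Δλ=-1.5661503 rad; a=sin²(Δφ/2)+cosφ1·cosφ2·sin²(Δλ/2)=0.3956056901; c=2·atan2(√a, √(1-a))=1.360460211; dist=6371·c=8667.492 ≈ 8667.5 km; running total=8667.5 km
Leg 1 bearing: y=sinΔλ·cosφ2=-0.50070483, x=cosφ1·sinφ2-sinφ1·cosφ2·cosΔλ=0.84006070; θ=atan2(y, x)=-30.7964° <0 so +360° → 329.2036° ≈ 329.2°
Leg 2: φ1=1.0463772, φ2=0.8533194, Δφ=-0.1930578, Δλ=-0.1475205 rad; a=sin²(Δφ/2)+cosφ1·cosφ2·sin²(Δλ/2)=0.0110767725; c=2·atan2(√a, √(1-a))=0.210883040; dist=6371·c=1343.536 ≈ 1343.5 km; running total=10011.0 km
Leg 2 bearing: y=sinΔλ·cosφ2=-0.09664118, x=cosφ1·sinφ2-sinφ1·cosφ2·cosΔλ=-0.18567927; θ=atan2(y, x)=-152.5042° <0 so +360° → 207.4958° ≈ 207.5°
Leg 3: φ1=0.8533194, φ2=0.9728587, Δφ=0.1195393, Δλ=0.6154939 rad; a=sin²(Δφ/2)+cosφ1·cosφ2·sin²(Δλ/2)=0.0375292203; c=2·atan2(√a, √(1-a))=0.389914508; dist=6371·c=2484.145 ≈ 2484.1 km; running total=12495.1 km
Leg 3 bearing: y=sinΔλ·cosφ2=0.32501953, x=cosφ1·sinφ2-sinφ1·cosφ2·cosΔλ=0.19709240; θ=atan2(y, x)=58.7673° ≈ 58.8°
Leg 4: φ1=0.9728587, φ2=-0.4112659, Δφ=-1.3841246, Δλ=-1.4703439 rad; a=sin²(Δφ/2)+cosφ1·cosφ2·sin²(Δλ/2)=0.6393315286; c=2·atan2(√a, √(1-a))=1.853198070; dist=6371·c=11806.725 ≈ 11806.7 km; running total=24301.8 km
Leg 4 bearing: y=sinΔλ·cosφ2=-0.91199474, x=cosφ1·sinφ2-sinφ1·cosφ2·cosΔλ=-0.30101910; θ=atan2(y, x)=-108.2663° <0 so +360° → 251.7337° ≈ 251.7°
Leg 5: φ1=-0.4112659, φ2=-0.5912739, Δφ=-0.1800080, Δλ=3.4535633 rad; a=sin²(Δφ/2)+cosφ1·cosφ2·sin²(Δλ/2)=0.7507151060; c=2·atan2(√a, √(1-a))=2.096047358; dist=6371·c=13353.918 ≈ 13353.9 km; running total=37655.7 km
Leg 5 bearing: y=sinΔλ·cosφ2=-0.25482681, x=cosφ1·sinφ2-sinφ1·cosφ2·cosΔλ=-0.82681984; θ=atan2(y, x)=-162.8706° <0 so +360° → 197.1294° ≈ 197.1°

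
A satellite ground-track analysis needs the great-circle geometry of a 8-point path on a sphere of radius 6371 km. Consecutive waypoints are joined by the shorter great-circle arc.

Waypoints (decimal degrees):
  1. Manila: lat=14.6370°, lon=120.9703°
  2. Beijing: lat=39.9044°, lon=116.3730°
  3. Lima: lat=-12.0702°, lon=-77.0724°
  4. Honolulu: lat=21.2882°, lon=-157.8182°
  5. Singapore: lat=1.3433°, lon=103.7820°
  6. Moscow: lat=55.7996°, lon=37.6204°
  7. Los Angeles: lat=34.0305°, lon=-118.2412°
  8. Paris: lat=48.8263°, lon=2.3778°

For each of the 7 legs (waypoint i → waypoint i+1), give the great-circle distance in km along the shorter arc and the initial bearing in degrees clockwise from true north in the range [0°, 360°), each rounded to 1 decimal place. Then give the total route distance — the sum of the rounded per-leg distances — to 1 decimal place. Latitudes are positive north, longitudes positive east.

Leg 1: dist=2845.0 km, bearing=351.8°
Leg 2: dist=16650.3 km, bearing=26.8°
Leg 3: dist=9557.3 km, bearing=292.8°
Leg 4: dist=10822.5 km, bearing=274.3°
Leg 5: dist=8420.7 km, bearing=328.0°
Leg 6: dist=9766.9 km, bearing=340.2°
Leg 7: dist=9091.0 km, bearing=34.9°
Total: 67153.7 km

Leg 1: φ1=0.2554638, φ2=0.6964632, Δφ=0.4409993, Δλ=-0.0802380 rad; a=sin²(Δφ/2)+cosφ1·cosφ2·sin²(Δλ/2)=0.0490312083; c=2·atan2(√a, √(1-a))=0.446561087; dist=6371·c=2845.041 ≈ 2845.0 km; running total=2845.0 km
Leg 1 bearing: y=sinΔλ·cosφ2=-0.06148584, x=cosφ1·sinφ2-sinφ1·cosφ2·cosΔλ=0.42746706; θ=atan2(y, x)=-8.1851° <0 so +360° → 351.8149° ≈ 351.8°
Leg 2: φ1=0.6964632, φ2=-0.2106647, Δφ=-0.9071279, Δλ=-3.3762592 rad; a=sin²(Δφ/2)+cosφ1·cosφ2·sin²(Δλ/2)=0.9318710469; c=2·atan2(√a, √(1-a))=2.613445161; dist=6371·c=16650.259 ≈ 16650.3 km; running total=19495.3 km
Leg 2 bearing: y=sinΔλ·cosφ2=0.22737815, x=cosφ1·sinφ2-sinφ1·cosφ2·cosΔλ=0.44972077; θ=atan2(y, x)=26.8211° ≈ 26.8°
Leg 3: φ1=-0.2106647, φ2=0.3715492, Δφ=0.5822139, Δλ=-1.4092801 rad; a=sin²(Δφ/2)+cosφ1·cosφ2·sin²(Δλ/2)=0.4646950716; c=2·atan2(√a, √(1-a))=1.500127664; dist=6371·c=9557.313 ≈ 9557.3 km; running total=29052.6 km
Leg 3 bearing: y=sinΔλ·cosφ2=-0.91963869, x=cosφ1·sinφ2-sinφ1·cosφ2·cosΔλ=0.38636630; θ=atan2(y, x)=-67.2113° <0 so +360° → 292.7887° ≈ 292.8°
Leg 4: φ1=0.3715492, φ2=0.0234450, Δφ=-0.3481042, Δλ=4.5657848 rad; a=sin²(Δφ/2)+cosφ1·cosφ2·sin²(Δλ/2)=0.5637817143; c=2·atan2(√a, √(1-a))=1.698708275; dist=6371·c=10822.470 ≈ 10822.5 km; running total=39875.1 km
Leg 4 bearing: y=sinΔλ·cosφ2=-0.98900097, x=cosφ1·sinφ2-sinφ1·cosφ2·cosΔλ=0.07486424; θ=atan2(y, x)=-85.6711° <0 so +360° → 274.3289° ≈ 274.3°
Leg 5: φ1=0.0234450, φ2=0.9738867, Δφ=0.9504417, Δλ=-1.1547378 rad; a=sin²(Δφ/2)+cosφ1·cosφ2·sin²(Δλ/2)=0.3767501639; c=2·atan2(√a, √(1-a))=1.321729517; dist=6371·c=8420.739 ≈ 8420.7 km; running total=48295.8 km
Leg 5 bearing: y=sinΔλ·cosφ2=-0.51413677, x=cosφ1·sinφ2-sinφ1·cosφ2·cosΔλ=0.82152377; θ=atan2(y, x)=-32.0397° <0 so +360° → 327.9603° ≈ 328.0°
Leg 6: φ1=0.9738867, φ2=0.5939443, Δφ=-0.3799425, Δλ=-2.7202981 rad; a=sin²(Δφ/2)+cosφ1·cosφ2·sin²(Δλ/2)=0.4811168294; c=2·atan2(√a, √(1-a))=1.533021002; dist=6371·c=9766.877 ≈ 9766.9 km; running total=58062.7 km
Leg 6 bearing: y=sinΔλ·cosφ2=-0.33890663, x=cosφ1·sinφ2-sinφ1·cosφ2·cosΔλ=0.94006170; θ=atan2(y, x)=-19.8250° <0 so +360° → 340.1750° ≈ 340.2°
Leg 7: φ1=0.5939443, φ2=0.8521797, Δφ=0.2582354, Δλ=2.1051987 rad; a=sin²(Δφ/2)+cosφ1·cosφ2·sin²(Δλ/2)=0.4283201894; c=2·atan2(√a, √(1-a))=1.426941054; dist=6371·c=9091.041 ≈ 9091.0 km; running total=67153.7 km
Leg 7 bearing: y=sinΔλ·cosφ2=0.56655320, x=cosφ1·sinφ2-sinφ1·cosφ2·cosΔλ=0.81145887; θ=atan2(y, x)=34.9224° ≈ 34.9°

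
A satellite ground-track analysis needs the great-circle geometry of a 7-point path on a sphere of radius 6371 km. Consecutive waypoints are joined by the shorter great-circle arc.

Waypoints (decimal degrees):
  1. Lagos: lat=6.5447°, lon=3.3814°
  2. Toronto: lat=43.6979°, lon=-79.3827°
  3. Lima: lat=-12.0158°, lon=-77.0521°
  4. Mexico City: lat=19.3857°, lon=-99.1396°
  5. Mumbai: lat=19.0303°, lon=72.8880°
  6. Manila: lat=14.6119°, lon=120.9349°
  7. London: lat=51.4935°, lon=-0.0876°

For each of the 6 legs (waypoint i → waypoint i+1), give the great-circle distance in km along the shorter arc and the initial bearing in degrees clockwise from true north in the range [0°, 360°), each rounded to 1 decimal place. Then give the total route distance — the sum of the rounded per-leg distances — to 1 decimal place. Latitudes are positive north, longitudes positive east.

Leg 1: φ1=0.1142266, φ2=0.7626722, Δφ=0.6484457, Δλ=-1.4445060 rad; a=sin²(Δφ/2)+cosφ1·cosφ2·sin²(Δλ/2)=0.4153932214; c=2·atan2(√a, √(1-a))=1.400764662; dist=6371·c=8924.272 ≈ 8924.3 km; running total=8924.3 km
Leg 1 bearing: y=sinΔλ·cosφ2=-0.71723454, x=cosφ1·sinφ2-sinφ1·cosφ2·cosΔλ=0.67597440; θ=atan2(y, x)=-46.6963° <0 so +360° → 313.3037° ≈ 313.3°
Leg 2: φ1=0.7626722, φ2=-0.2097153, Δφ=-0.9723875, Δλ=0.0406766 rad; a=sin²(Δφ/2)+cosφ1·cosφ2·sin²(Δλ/2)=0.2186282190; c=2·atan2(√a, √(1-a))=0.973095296; dist=6371·c=6199.590 ≈ 6199.6 km; running total=15123.9 km
Leg 2 bearing: y=sinΔλ·cosφ2=0.03977446, x=cosφ1·sinφ2-sinφ1·cosφ2·cosΔλ=-0.82567407; θ=atan2(y, x)=177.2421° ≈ 177.2°
Leg 3: φ1=-0.2097153, φ2=0.3383443, Δφ=0.5480596, Δλ=-0.3854996 rad; a=sin²(Δφ/2)+cosφ1·cosφ2·sin²(Δλ/2)=0.1070873026; c=2·atan2(√a, √(1-a))=0.666766707; dist=6371·c=4247.971 ≈ 4248.0 km; running total=19371.9 km
Leg 3 bearing: y=sinΔλ·cosφ2=-0.35470374, x=cosφ1·sinφ2-sinφ1·cosφ2·cosΔλ=0.50661988; θ=atan2(y, x)=-34.9973° <0 so +360° → 325.0027° ≈ 325.0°
Leg 4: φ1=0.3383443, φ2=0.3321414, Δφ=-0.0062029, Δλ=3.0024480 rad; a=sin²(Δφ/2)+cosφ1·cosφ2·sin²(Δλ/2)=0.8874505989; c=2·atan2(√a, √(1-a))=2.457355095; dist=6371·c=15655.809 ≈ 15655.8 km; running total=35027.7 km
Leg 4 bearing: y=sinΔλ·cosφ2=0.13111581, x=cosφ1·sinφ2-sinφ1·cosφ2·cosΔλ=0.61833387; θ=atan2(y, x)=11.9721° ≈ 12.0°
Leg 5: φ1=0.3321414, φ2=0.2550258, Δφ=-0.0771156, Δλ=0.8385766 rad; a=sin²(Δφ/2)+cosφ1·cosφ2·sin²(Δλ/2)=0.1530991230; c=2·atan2(√a, √(1-a))=0.804041609; dist=6371·c=5122.549 ≈ 5122.5 km; running total=40150.2 km
Leg 5 bearing: y=sinΔλ·cosφ2=0.71963891, x=cosφ1·sinφ2-sinφ1·cosφ2·cosΔλ=0.02754937; θ=atan2(y, x)=87.8077° ≈ 87.8°
Leg 6: φ1=0.2550258, φ2=0.8987311, Δφ=0.6437054, Δλ=-2.1122411 rad; a=sin²(Δφ/2)+cosφ1·cosφ2·sin²(Δλ/2)=0.5565424558; c=2·atan2(√a, √(1-a))=1.684123661; dist=6371·c=10729.552 ≈ 10729.6 km; running total=50879.8 km
Leg 6 bearing: y=sinΔλ·cosφ2=-0.53354932, x=cosφ1·sinφ2-sinφ1·cosφ2·cosΔλ=0.83817476; θ=atan2(y, x)=-32.4792° <0 so +360° → 327.5208° ≈ 327.5°

Leg 1: dist=8924.3 km, bearing=313.3°
Leg 2: dist=6199.6 km, bearing=177.2°
Leg 3: dist=4248.0 km, bearing=325.0°
Leg 4: dist=15655.8 km, bearing=12.0°
Leg 5: dist=5122.5 km, bearing=87.8°
Leg 6: dist=10729.6 km, bearing=327.5°
Total: 50879.8 km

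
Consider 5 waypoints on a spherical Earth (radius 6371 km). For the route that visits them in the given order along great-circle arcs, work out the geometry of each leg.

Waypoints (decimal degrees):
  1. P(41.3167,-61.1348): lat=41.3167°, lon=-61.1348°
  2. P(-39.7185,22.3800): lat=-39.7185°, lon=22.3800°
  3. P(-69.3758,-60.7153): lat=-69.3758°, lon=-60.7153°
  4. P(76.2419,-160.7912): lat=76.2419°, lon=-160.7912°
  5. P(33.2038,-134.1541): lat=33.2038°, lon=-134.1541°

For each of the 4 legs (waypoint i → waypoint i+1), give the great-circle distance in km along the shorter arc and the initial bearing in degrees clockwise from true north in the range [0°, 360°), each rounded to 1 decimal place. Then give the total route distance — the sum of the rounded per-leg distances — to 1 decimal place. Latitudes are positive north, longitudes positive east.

Leg 1: φ1=0.7211125, φ2=-0.6932186, Δφ=-1.4143311, Δλ=1.4576082 rad; a=sin²(Δφ/2)+cosφ1·cosφ2·sin²(Δλ/2)=0.6783201318; c=2·atan2(√a, √(1-a))=1.935465523; dist=6371·c=12330.851 ≈ 12330.9 km; running total=12330.9 km
Leg 1 bearing: y=sinΔλ·cosφ2=0.76427125, x=cosφ1·sinφ2-sinφ1·cosφ2·cosΔλ=-0.53730548; θ=atan2(y, x)=125.1084° ≈ 125.1°
Leg 2: φ1=-0.6932186, φ2=-1.2108361, Δφ=-0.5176175, Δλ=-1.4502866 rad; a=sin²(Δφ/2)+cosφ1·cosφ2·sin²(Δλ/2)=0.1846830300; c=2·atan2(√a, √(1-a))=0.888426538; dist=6371·c=5660.165 ≈ 5660.2 km; running total=17991.1 km
Leg 2 bearing: y=sinΔλ·cosφ2=-0.34968238, x=cosφ1·sinφ2-sinφ1·cosφ2·cosΔλ=-0.69283697; θ=atan2(y, x)=-153.2194° <0 so +360° → 206.7806° ≈ 206.8°
Leg 3: φ1=-1.2108361, φ2=1.3306722, Δφ=2.5415083, Δλ=-1.7466540 rad; a=sin²(Δφ/2)+cosφ1·cosφ2·sin²(Δλ/2)=0.9618569610; c=2·atan2(√a, √(1-a))=2.748461037; dist=6371·c=17510.445 ≈ 17510.4 km; running total=35501.5 km
Leg 3 bearing: y=sinΔλ·cosφ2=-0.23415523, x=cosφ1·sinφ2-sinφ1·cosφ2·cosΔλ=0.30318958; θ=atan2(y, x)=-37.6791° <0 so +360° → 322.3209° ≈ 322.3°
Leg 4: φ1=1.3306722, φ2=0.5795156, Δφ=-0.7511565, Δλ=0.4649051 rad; a=sin²(Δφ/2)+cosφ1·cosφ2·sin²(Δλ/2)=0.1451101511; c=2·atan2(√a, √(1-a))=0.781610908; dist=6371·c=4979.643 ≈ 4979.6 km; running total=40481.1 km
Leg 4 bearing: y=sinΔλ·cosφ2=0.37513693, x=cosφ1·sinφ2-sinφ1·cosφ2·cosΔλ=-0.59622568; θ=atan2(y, x)=147.8225° ≈ 147.8°

Leg 1: dist=12330.9 km, bearing=125.1°
Leg 2: dist=5660.2 km, bearing=206.8°
Leg 3: dist=17510.4 km, bearing=322.3°
Leg 4: dist=4979.6 km, bearing=147.8°
Total: 40481.1 km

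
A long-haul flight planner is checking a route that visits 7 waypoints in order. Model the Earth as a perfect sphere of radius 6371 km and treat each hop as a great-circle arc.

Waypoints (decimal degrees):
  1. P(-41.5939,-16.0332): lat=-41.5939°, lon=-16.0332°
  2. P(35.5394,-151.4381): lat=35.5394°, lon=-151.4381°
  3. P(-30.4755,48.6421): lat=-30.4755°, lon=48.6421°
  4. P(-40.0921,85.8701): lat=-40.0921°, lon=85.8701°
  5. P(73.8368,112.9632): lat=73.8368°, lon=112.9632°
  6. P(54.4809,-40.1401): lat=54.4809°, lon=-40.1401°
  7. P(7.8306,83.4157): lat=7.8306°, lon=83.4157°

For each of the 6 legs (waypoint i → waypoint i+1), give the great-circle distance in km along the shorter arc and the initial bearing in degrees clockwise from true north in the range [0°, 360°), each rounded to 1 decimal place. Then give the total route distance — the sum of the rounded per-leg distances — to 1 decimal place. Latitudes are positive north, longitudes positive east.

Leg 1: φ1=-0.7259505, φ2=0.6202795, Δφ=1.3462300, Δλ=-2.3632613 rad; a=sin²(Δφ/2)+cosφ1·cosφ2·sin²(Δλ/2)=0.9096056036; c=2·atan2(√a, √(1-a))=2.530830570; dist=6371·c=16123.922 ≈ 16123.9 km; running total=16123.9 km
Leg 1 bearing: y=sinΔλ·cosφ2=-0.57130362, x=cosφ1·sinφ2-sinφ1·cosφ2·cosΔλ=0.05005167; θ=atan2(y, x)=-84.9931° <0 so +360° → 275.0069° ≈ 275.0°
Leg 2: φ1=0.6202795, φ2=-0.5318978, Δφ=-1.1521774, Δλ=3.4920583 rad; a=sin²(Δφ/2)+cosφ1·cosφ2·sin²(Δλ/2)=0.9767335233; c=2·atan2(√a, √(1-a))=2.835330068; dist=6371·c=18063.888 ≈ 18063.9 km; running total=34187.8 km
Leg 2 bearing: y=sinΔλ·cosφ2=-0.29590206, x=cosφ1·sinφ2-sinφ1·cosφ2·cosΔλ=0.05781490; θ=atan2(y, x)=-78.9445° <0 so +360° → 281.0555° ≈ 281.1°
Leg 3: φ1=-0.5318978, φ2=-0.6997391, Δφ=-0.1678413, Δλ=0.6497512 rad; a=sin²(Δφ/2)+cosφ1·cosφ2·sin²(Δλ/2)=0.0741996504; c=2·atan2(√a, √(1-a))=0.551764909; dist=6371·c=3515.294 ≈ 3515.3 km; running total=37703.1 km
Leg 3 bearing: y=sinΔλ·cosφ2=0.46282222, x=cosφ1·sinφ2-sinφ1·cosφ2·cosΔλ=-0.24611346; θ=atan2(y, x)=118.0026° ≈ 118.0°
Leg 4: φ1=-0.6997391, φ2=1.2886953, Δφ=1.9884344, Δλ=0.4728638 rad; a=sin²(Δφ/2)+cosφ1·cosφ2·sin²(Δλ/2)=0.7144855960; c=2·atan2(√a, √(1-a))=2.014149874; dist=6371·c=12832.149 ≈ 12832.1 km; running total=50535.2 km
Leg 4 bearing: y=sinΔλ·cosφ2=0.12678214, x=cosφ1·sinφ2-sinφ1·cosφ2·cosΔλ=0.89437688; θ=atan2(y, x)=8.0682° ≈ 8.1°
Leg 5: φ1=1.2886953, φ2=0.9508711, Δφ=-0.3378242, Δλ=-2.6721567 rad; a=sin²(Δφ/2)+cosφ1·cosφ2·sin²(Δλ/2)=0.1812416873; c=2·atan2(√a, √(1-a))=0.879525711; dist=6371·c=5603.458 ≈ 5603.5 km; running total=56138.7 km
Leg 5 bearing: y=sinΔλ·cosφ2=-0.26282310, x=cosφ1·sinφ2-sinφ1·cosφ2·cosΔλ=0.72422135; θ=atan2(y, x)=-19.9461° <0 so +360° → 340.0539° ≈ 340.1°
Leg 6: φ1=0.9508711, φ2=0.1366698, Δφ=-0.8142013, Δλ=2.1564555 rad; a=sin²(Δφ/2)+cosφ1·cosφ2·sin²(Δλ/2)=0.6036229273; c=2·atan2(√a, √(1-a))=1.779555175; dist=6371·c=11337.546 ≈ 11337.5 km; running total=67476.2 km
Leg 6 bearing: y=sinΔλ·cosφ2=0.82557711, x=cosφ1·sinφ2-sinφ1·cosφ2·cosΔλ=0.52485387; θ=atan2(y, x)=57.5542° ≈ 57.6°

Leg 1: dist=16123.9 km, bearing=275.0°
Leg 2: dist=18063.9 km, bearing=281.1°
Leg 3: dist=3515.3 km, bearing=118.0°
Leg 4: dist=12832.1 km, bearing=8.1°
Leg 5: dist=5603.5 km, bearing=340.1°
Leg 6: dist=11337.5 km, bearing=57.6°
Total: 67476.2 km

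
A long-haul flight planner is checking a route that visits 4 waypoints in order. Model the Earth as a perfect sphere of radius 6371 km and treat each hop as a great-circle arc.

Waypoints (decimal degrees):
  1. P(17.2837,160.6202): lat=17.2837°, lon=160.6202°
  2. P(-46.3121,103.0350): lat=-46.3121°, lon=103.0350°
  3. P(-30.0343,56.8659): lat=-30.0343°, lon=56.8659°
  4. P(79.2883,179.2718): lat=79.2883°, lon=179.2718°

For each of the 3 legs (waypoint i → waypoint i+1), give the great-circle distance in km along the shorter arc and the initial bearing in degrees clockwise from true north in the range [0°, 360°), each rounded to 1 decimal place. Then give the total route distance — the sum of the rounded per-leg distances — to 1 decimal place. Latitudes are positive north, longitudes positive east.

Leg 1: φ1=0.3016575, φ2=-0.8082986, Δφ=-1.1099561, Δλ=-1.0050513 rad; a=sin²(Δφ/2)+cosφ1·cosφ2·sin²(Δλ/2)=0.4306480783; c=2·atan2(√a, √(1-a))=1.431643840; dist=6371·c=9121.003 ≈ 9121.0 km; running total=9121.0 km
Leg 1 bearing: y=sinΔλ·cosφ2=-0.58310677, x=cosφ1·sinφ2-sinφ1·cosφ2·cosΔλ=-0.80046720; θ=atan2(y, x)=-143.9282° <0 so +360° → 216.0718° ≈ 216.1°
Leg 2: φ1=-0.8082986, φ2=-0.5241974, Δφ=0.2841012, Δλ=-0.8058028 rad; a=sin²(Δφ/2)+cosφ1·cosφ2·sin²(Δλ/2)=0.1119731798; c=2·atan2(√a, √(1-a))=0.682412268; dist=6371·c=4347.649 ≈ 4347.6 km; running total=13468.6 km
Leg 2 bearing: y=sinΔλ·cosφ2=-0.62452329, x=cosφ1·sinφ2-sinφ1·cosφ2·cosΔλ=0.08781459; θ=atan2(y, x)=-81.9961° <0 so +360° → 278.0039° ≈ 278.0°
Leg 3: φ1=-0.5241974, φ2=1.3838419, Δφ=1.9080393, Δλ=2.1363860 rad; a=sin²(Δφ/2)+cosφ1·cosφ2·sin²(Δλ/2)=0.7890153457; c=2·atan2(√a, √(1-a))=2.187109625; dist=6371·c=13934.075 ≈ 13934.1 km; running total=27402.7 km
Leg 3 bearing: y=sinΔλ·cosφ2=0.15692267, x=cosφ1·sinφ2-sinφ1·cosφ2·cosΔλ=0.80078449; θ=atan2(y, x)=11.0873° ≈ 11.1°

Leg 1: dist=9121.0 km, bearing=216.1°
Leg 2: dist=4347.6 km, bearing=278.0°
Leg 3: dist=13934.1 km, bearing=11.1°
Total: 27402.7 km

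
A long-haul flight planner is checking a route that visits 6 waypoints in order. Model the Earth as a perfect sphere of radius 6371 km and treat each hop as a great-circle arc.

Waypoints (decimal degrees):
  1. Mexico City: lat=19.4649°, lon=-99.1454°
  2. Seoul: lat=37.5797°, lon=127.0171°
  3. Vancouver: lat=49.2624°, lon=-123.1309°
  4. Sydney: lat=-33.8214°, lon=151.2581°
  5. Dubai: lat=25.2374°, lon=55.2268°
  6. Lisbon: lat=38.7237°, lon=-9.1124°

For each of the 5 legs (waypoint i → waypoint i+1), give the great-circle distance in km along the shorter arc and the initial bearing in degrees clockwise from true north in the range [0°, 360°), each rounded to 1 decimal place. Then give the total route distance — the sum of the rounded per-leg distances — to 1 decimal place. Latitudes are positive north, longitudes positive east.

Leg 1: dist=12044.5 km, bearing=323.0°
Leg 2: dist=8156.5 km, bearing=39.8°
Leg 3: dist=12492.7 km, bearing=243.6°
Leg 4: dist=12057.8 km, bearing=288.5°
Leg 5: dist=6125.5 km, bearing=301.0°
Total: 50877.0 km

Leg 1: φ1=0.3397266, φ2=0.6558895, Δφ=0.3161629, Δλ=3.9472803 rad; a=sin²(Δφ/2)+cosφ1·cosφ2·sin²(Δλ/2)=0.6571524860; c=2·atan2(√a, √(1-a))=1.890520761; dist=6371·c=12044.508 ≈ 12044.5 km; running total=12044.5 km
Leg 1 bearing: y=sinΔλ·cosφ2=-0.57164001, x=cosφ1·sinφ2-sinφ1·cosφ2·cosΔλ=0.75791826; θ=atan2(y, x)=-37.0245° <0 so +360° → 322.9755° ≈ 323.0°
Leg 2: φ1=0.6558895, φ2=0.8597911, Δφ=0.2039016, Δλ=-4.3659062 rad; a=sin²(Δφ/2)+cosφ1·cosφ2·sin²(Δλ/2)=0.3567669868; c=2·atan2(√a, √(1-a))=1.280260093; dist=6371·c=8156.537 ≈ 8156.5 km; running total=20201.0 km
Leg 2 bearing: y=sinΔλ·cosφ2=0.61381394, x=cosφ1·sinφ2-sinφ1·cosφ2·cosΔλ=0.73564234; θ=atan2(y, x)=39.8413° ≈ 39.8°
Leg 3: φ1=0.8597911, φ2=-0.5902948, Δφ=-1.4500859, Δλ=4.7889915 rad; a=sin²(Δφ/2)+cosφ1·cosφ2·sin²(Δλ/2)=0.6901267456; c=2·atan2(√a, √(1-a))=1.960866687; dist=6371·c=12492.682 ≈ 12492.7 km; running total=32693.7 km
Leg 3 bearing: y=sinΔλ·cosφ2=-0.82834035, x=cosφ1·sinφ2-sinφ1·cosφ2·cosΔλ=-0.41141165; θ=atan2(y, x)=-116.4122° <0 so +360° → 243.5878° ≈ 243.6°
Leg 4: φ1=-0.5902948, φ2=0.4404757, Δφ=1.0307705, Δλ=-1.6760624 rad; a=sin²(Δφ/2)+cosφ1·cosφ2·sin²(Δλ/2)=0.6581395498; c=2·atan2(√a, √(1-a))=1.892600992; dist=6371·c=12057.761 ≈ 12057.8 km; running total=44751.5 km
Leg 4 bearing: y=sinΔλ·cosφ2=-0.89954193, x=cosφ1·sinφ2-sinφ1·cosφ2·cosΔλ=0.30131685; θ=atan2(y, x)=-71.4809° <0 so +360° → 288.5191° ≈ 288.5°
Leg 5: φ1=0.4404757, φ2=0.6758561, Δφ=0.2353803, Δλ=-1.1229309 rad; a=sin²(Δφ/2)+cosφ1·cosφ2·sin²(Δλ/2)=0.2138390892; c=2·atan2(√a, √(1-a))=0.961461871; dist=6371·c=6125.474 ≈ 6125.5 km; running total=50877.0 km
Leg 5 bearing: y=sinΔλ·cosφ2=-0.70322611, x=cosφ1·sinφ2-sinφ1·cosφ2·cosΔλ=0.42180655; θ=atan2(y, x)=-59.0440° <0 so +360° → 300.9560° ≈ 301.0°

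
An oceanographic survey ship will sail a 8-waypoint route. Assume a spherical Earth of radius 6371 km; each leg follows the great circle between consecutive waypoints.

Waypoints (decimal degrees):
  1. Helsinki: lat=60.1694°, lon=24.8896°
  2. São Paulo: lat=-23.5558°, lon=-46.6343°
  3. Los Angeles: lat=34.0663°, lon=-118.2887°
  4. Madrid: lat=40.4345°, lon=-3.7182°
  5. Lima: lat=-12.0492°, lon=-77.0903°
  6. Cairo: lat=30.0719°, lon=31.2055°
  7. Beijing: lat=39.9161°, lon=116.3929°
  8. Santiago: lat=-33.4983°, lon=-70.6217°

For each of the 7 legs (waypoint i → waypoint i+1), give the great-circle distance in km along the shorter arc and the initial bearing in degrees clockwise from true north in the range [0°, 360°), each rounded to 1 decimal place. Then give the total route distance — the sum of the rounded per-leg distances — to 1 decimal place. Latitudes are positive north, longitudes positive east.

Leg 1: dist=11304.6 km, bearing=242.6°
Leg 2: dist=9911.0 km, bearing=308.2°
Leg 3: dist=9362.2 km, bearing=44.1°
Leg 4: dist=9512.6 km, bearing=250.0°
Leg 5: dist=12424.2 km, bearing=62.2°
Leg 6: dist=7543.3 km, bearing=55.6°
Leg 7: dist=19066.9 km, bearing=43.4°
Total: 79124.8 km

Leg 1: φ1=1.0501541, φ2=-0.4111263, Δφ=-1.4612804, Δλ=-1.2483275 rad; a=sin²(Δφ/2)+cosφ1·cosφ2·sin²(Δλ/2)=0.6010915695; c=2·atan2(√a, √(1-a))=1.774382913; dist=6371·c=11304.594 ≈ 11304.6 km; running total=11304.6 km
Leg 1 bearing: y=sinΔλ·cosφ2=-0.86942233, x=cosφ1·sinφ2-sinφ1·cosφ2·cosΔλ=-0.45080682; θ=atan2(y, x)=-117.4073° <0 so +360° → 242.5927° ≈ 242.6°
Leg 2: φ1=-0.4111263, φ2=0.5945691, Δφ=1.0056954, Δλ=-1.2506052 rad; a=sin²(Δφ/2)+cosφ1·cosφ2·sin²(Δλ/2)=0.4924263887; c=2·atan2(√a, √(1-a))=1.555648525; dist=6371·c=9911.037 ≈ 9911.0 km; running total=21215.6 km
Leg 2 bearing: y=sinΔλ·cosφ2=-0.78628726, x=cosφ1·sinφ2-sinφ1·cosφ2·cosΔλ=0.61767541; θ=atan2(y, x)=-51.8483° <0 so +360° → 308.1517° ≈ 308.2°
Leg 3: φ1=0.5945691, φ2=0.7057152, Δφ=0.1111461, Δλ=1.9996325 rad; a=sin²(Δφ/2)+cosφ1·cosφ2·sin²(Δλ/2)=0.4494394143; c=2·atan2(√a, √(1-a))=1.469502022; dist=6371·c=9362.197 ≈ 9362.2 km; running total=30577.8 km
Leg 3 bearing: y=sinΔλ·cosφ2=0.69222621, x=cosφ1·sinφ2-sinφ1·cosφ2·cosΔλ=0.71456097; θ=atan2(y, x)=44.0904° ≈ 44.1°
Leg 4: φ1=0.7057152, φ2=-0.2102982, Δφ=-0.9160134, Δλ=-1.2805847 rad; a=sin²(Δφ/2)+cosφ1·cosφ2·sin²(Δλ/2)=0.4611920089; c=2·atan2(√a, √(1-a))=1.493102203; dist=6371·c=9512.554 ≈ 9512.6 km; running total=40090.4 km
Leg 4 bearing: y=sinΔλ·cosφ2=-0.93707333, x=cosφ1·sinφ2-sinφ1·cosφ2·cosΔλ=-0.34039586; θ=atan2(y, x)=-109.9638° <0 so +360° → 250.0362° ≈ 250.0°
Leg 5: φ1=-0.2102982, φ2=0.5248537, Δφ=0.7351519, Δλ=1.8901183 rad; a=sin²(Δφ/2)+cosφ1·cosφ2·sin²(Δλ/2)=0.6851426737; c=2·atan2(√a, √(1-a))=1.950112511; dist=6371·c=12424.167 ≈ 12424.2 km; running total=52514.6 km
Leg 5 bearing: y=sinΔλ·cosφ2=0.82165014, x=cosφ1·sinφ2-sinφ1·cosφ2·cosΔλ=0.43333568; θ=atan2(y, x)=62.1930° ≈ 62.2°
Leg 6: φ1=0.5248537, φ2=0.6966674, Δφ=0.1718137, Δλ=1.4868006 rad; a=sin²(Δφ/2)+cosφ1·cosφ2·sin²(Δλ/2)=0.3113919922; c=2·atan2(√a, √(1-a))=1.184007933; dist=6371·c=7543.315 ≈ 7543.3 km; running total=60057.9 km
Leg 6 bearing: y=sinΔλ·cosφ2=0.76428082, x=cosφ1·sinφ2-sinφ1·cosφ2·cosΔλ=0.52305153; θ=atan2(y, x)=55.6134° ≈ 55.6°
Leg 7: φ1=0.6966674, φ2=-0.5846556, Δφ=-1.2813230, Δλ=-3.2640205 rad; a=sin²(Δφ/2)+cosφ1·cosφ2·sin²(Δλ/2)=0.9944729744; c=2·atan2(√a, √(1-a))=2.992767409; dist=6371·c=19066.921 ≈ 19066.9 km; running total=79124.8 km
Leg 7 bearing: y=sinΔλ·cosφ2=0.10183802, x=cosφ1·sinφ2-sinφ1·cosφ2·cosΔλ=0.10777258; θ=atan2(y, x)=43.3783° ≈ 43.4°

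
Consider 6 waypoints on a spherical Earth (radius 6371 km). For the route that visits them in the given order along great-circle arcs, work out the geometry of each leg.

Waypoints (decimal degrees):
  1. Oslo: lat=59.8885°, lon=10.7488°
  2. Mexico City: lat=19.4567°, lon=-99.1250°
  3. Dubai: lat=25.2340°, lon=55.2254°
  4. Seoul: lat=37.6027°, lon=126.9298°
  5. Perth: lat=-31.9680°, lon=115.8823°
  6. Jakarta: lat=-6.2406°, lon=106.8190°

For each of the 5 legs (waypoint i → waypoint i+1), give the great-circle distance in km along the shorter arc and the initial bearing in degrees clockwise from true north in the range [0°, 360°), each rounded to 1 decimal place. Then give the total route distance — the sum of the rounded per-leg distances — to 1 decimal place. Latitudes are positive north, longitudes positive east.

Leg 1: dist=9194.1 km, bearing=296.6°
Leg 2: dist=14324.0 km, bearing=30.2°
Leg 3: dist=6780.7 km, bearing=59.3°
Leg 4: dist=7820.4 km, bearing=189.9°
Leg 5: dist=3011.6 km, bearing=339.9°
Total: 41130.8 km

Leg 1: φ1=1.0452515, φ2=0.3395835, Δφ=-0.7056680, Δλ=-1.9176596 rad; a=sin²(Δφ/2)+cosφ1·cosφ2·sin²(Δλ/2)=0.4363322320; c=2·atan2(√a, √(1-a))=1.443114145; dist=6371·c=9194.080 ≈ 9194.1 km; running total=9194.1 km
Leg 1 bearing: y=sinΔλ·cosφ2=-0.88673822, x=cosφ1·sinφ2-sinφ1·cosφ2·cosΔλ=0.44438833; θ=atan2(y, x)=-63.3823° <0 so +360° → 296.6177° ≈ 296.6°
Leg 2: φ1=0.3395835, φ2=0.4404164, Δφ=0.1008329, Δλ=2.6939227 rad; a=sin²(Δφ/2)+cosφ1·cosφ2·sin²(Δλ/2)=0.8134327965; c=2·atan2(√a, √(1-a))=2.248320025; dist=6371·c=14324.047 ≈ 14324.0 km; running total=23518.1 km
Leg 2 bearing: y=sinΔλ·cosφ2=0.39155969, x=cosφ1·sinφ2-sinφ1·cosφ2·cosΔλ=0.67358781; θ=atan2(y, x)=30.1696° ≈ 30.2°
Leg 3: φ1=0.4404164, φ2=0.6562909, Δφ=0.2158745, Δλ=1.2514779 rad; a=sin²(Δφ/2)+cosφ1·cosφ2·sin²(Δλ/2)=0.2574480729; c=2·atan2(√a, √(1-a))=1.064314399; dist=6371·c=6780.747 ≈ 6780.7 km; running total=30298.8 km
Leg 3 bearing: y=sinΔλ·cosφ2=0.75221178, x=cosφ1·sinφ2-sinφ1·cosφ2·cosΔλ=0.44592790; θ=atan2(y, x)=59.3396° ≈ 59.3°
Leg 4: φ1=0.6562909, φ2=-0.5579469, Δφ=-1.2142378, Δλ=-0.1928152 rad; a=sin²(Δφ/2)+cosφ1·cosφ2·sin²(Δλ/2)=0.3317018918; c=2·atan2(√a, √(1-a))=1.227496480; dist=6371·c=7820.380 ≈ 7820.4 km; running total=38119.2 km
Leg 4 bearing: y=sinΔλ·cosφ2=-0.16256198, x=cosφ1·sinφ2-sinφ1·cosφ2·cosΔλ=-0.92751096; θ=atan2(y, x)=-170.0589° <0 so +360° → 189.9411° ≈ 189.9°
Leg 5: φ1=-0.5579469, φ2=-0.1089190, Δφ=0.4490278, Δλ=-0.1581844 rad; a=sin²(Δφ/2)+cosφ1·cosφ2·sin²(Δλ/2)=0.0548296761; c=2·atan2(√a, √(1-a))=0.472703513; dist=6371·c=3011.594 ≈ 3011.6 km; running total=41130.8 km
Leg 5 bearing: y=sinΔλ·cosφ2=-0.15659209, x=cosφ1·sinφ2-sinφ1·cosφ2·cosΔλ=0.42751894; θ=atan2(y, x)=-20.1168° <0 so +360° → 339.8832° ≈ 339.9°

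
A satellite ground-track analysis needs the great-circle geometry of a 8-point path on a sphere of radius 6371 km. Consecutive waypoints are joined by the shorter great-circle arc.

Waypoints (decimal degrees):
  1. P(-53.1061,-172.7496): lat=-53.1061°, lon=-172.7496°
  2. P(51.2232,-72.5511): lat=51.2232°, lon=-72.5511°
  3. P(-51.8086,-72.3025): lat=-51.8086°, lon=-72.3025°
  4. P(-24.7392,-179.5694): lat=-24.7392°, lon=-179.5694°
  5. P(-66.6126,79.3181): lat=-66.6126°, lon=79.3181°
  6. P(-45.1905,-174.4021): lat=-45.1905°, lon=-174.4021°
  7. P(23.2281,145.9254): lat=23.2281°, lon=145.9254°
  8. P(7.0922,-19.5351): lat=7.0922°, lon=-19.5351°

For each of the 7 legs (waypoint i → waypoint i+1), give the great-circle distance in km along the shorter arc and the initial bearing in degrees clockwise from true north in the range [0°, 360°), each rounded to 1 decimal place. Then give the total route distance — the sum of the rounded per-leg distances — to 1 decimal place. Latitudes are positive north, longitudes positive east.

Leg 1: φ1=-0.9268763, φ2=0.8940135, Δφ=1.8208898, Δλ=1.7487937 rad; a=sin²(Δφ/2)+cosφ1·cosφ2·sin²(Δλ/2)=0.8450242081; c=2·atan2(√a, √(1-a))=2.332352273; dist=6371·c=14859.416 ≈ 14859.4 km; running total=14859.4 km
Leg 1 bearing: y=sinΔλ·cosφ2=0.61639299, x=cosφ1·sinφ2-sinφ1·cosφ2·cosΔλ=0.37933213; θ=atan2(y, x)=58.3916° ≈ 58.4°
Leg 2: φ1=0.8940135, φ2=-0.9042307, Δφ=-1.7982441, Δλ=0.0043389 rad; a=sin²(Δφ/2)+cosφ1·cosφ2·sin²(Δλ/2)=0.6127477272; c=2·atan2(√a, √(1-a))=1.798247886; dist=6371·c=11456.637 ≈ 11456.6 km; running total=26316.0 km
Leg 2 bearing: y=sinΔλ·cosφ2=0.00268268, x=cosφ1·sinφ2-sinφ1·cosφ2·cosΔλ=-0.97424053; θ=atan2(y, x)=179.8422° ≈ 179.8°
Leg 3: φ1=-0.9042307, φ2=-0.4317805, Δφ=0.4724502, Δλ=-1.8721606 rad; a=sin²(Δφ/2)+cosφ1·cosφ2·sin²(Δλ/2)=0.4188843341; c=2·atan2(√a, √(1-a))=1.407844804; dist=6371·c=8969.379 ≈ 8969.4 km; running total=35285.4 km
Leg 3 bearing: y=sinΔλ·cosφ2=-0.86729072, x=cosφ1·sinφ2-sinφ1·cosφ2·cosΔλ=-0.47062491; θ=atan2(y, x)=-118.4859° <0 so +360° → 241.5141° ≈ 241.5°
Leg 4: φ1=-0.4317805, φ2=-1.1626092, Δφ=-0.7308287, Δλ=4.5184393 rad; a=sin²(Δφ/2)+cosφ1·cosφ2·sin²(Δλ/2)=0.3426889633; c=2·atan2(√a, √(1-a))=1.250737845; dist=6371·c=7968.451 ≈ 7968.5 km; running total=43253.9 km
Leg 4 bearing: y=sinΔλ·cosφ2=-0.38950357, x=cosφ1·sinφ2-sinφ1·cosφ2·cosΔλ=-0.86562112; θ=atan2(y, x)=-155.7737° <0 so +360° → 204.2263° ≈ 204.2°
Leg 5: φ1=-1.1626092, φ2=-0.7887230, Δφ=0.3738862, Δλ=-4.4282529 rad; a=sin²(Δφ/2)+cosφ1·cosφ2·sin²(Δλ/2)=0.2136274376; c=2·atan2(√a, √(1-a))=0.960945572; dist=6371·c=6122.184 ≈ 6122.2 km; running total=49376.1 km
Leg 5 bearing: y=sinΔλ·cosφ2=0.67649425, x=cosφ1·sinφ2-sinφ1·cosφ2·cosΔλ=-0.46294552; θ=atan2(y, x)=124.3850° ≈ 124.4°
Leg 6: φ1=-0.7887230, φ2=0.4054068, Δφ=1.1941298, Δλ=5.5907696 rad; a=sin²(Δφ/2)+cosφ1·cosφ2·sin²(Δλ/2)=0.3906608352; c=2·atan2(√a, √(1-a))=1.350336515; dist=6371·c=8602.994 ≈ 8603.0 km; running total=57979.1 km
Leg 6 bearing: y=sinΔλ·cosφ2=-0.58665117, x=cosφ1·sinφ2-sinφ1·cosφ2·cosΔλ=0.77975649; θ=atan2(y, x)=-36.9560° <0 so +360° → 323.0440° ≈ 323.0°
Leg 7: φ1=0.4054068, φ2=0.1237822, Δφ=-0.2816246, Δλ=-2.8878305 rad; a=sin²(Δφ/2)+cosφ1·cosφ2·sin²(Δλ/2)=0.9170063037; c=2·atan2(√a, √(1-a))=2.557137104; dist=6371·c=16291.520 ≈ 16291.5 km; running total=74270.6 km
Leg 7 bearing: y=sinΔλ·cosφ2=-0.24912657, x=cosφ1·sinφ2-sinφ1·cosφ2·cosΔλ=0.49229963; θ=atan2(y, x)=-26.8415° <0 so +360° → 333.1585° ≈ 333.2°

Leg 1: dist=14859.4 km, bearing=58.4°
Leg 2: dist=11456.6 km, bearing=179.8°
Leg 3: dist=8969.4 km, bearing=241.5°
Leg 4: dist=7968.5 km, bearing=204.2°
Leg 5: dist=6122.2 km, bearing=124.4°
Leg 6: dist=8603.0 km, bearing=323.0°
Leg 7: dist=16291.5 km, bearing=333.2°
Total: 74270.6 km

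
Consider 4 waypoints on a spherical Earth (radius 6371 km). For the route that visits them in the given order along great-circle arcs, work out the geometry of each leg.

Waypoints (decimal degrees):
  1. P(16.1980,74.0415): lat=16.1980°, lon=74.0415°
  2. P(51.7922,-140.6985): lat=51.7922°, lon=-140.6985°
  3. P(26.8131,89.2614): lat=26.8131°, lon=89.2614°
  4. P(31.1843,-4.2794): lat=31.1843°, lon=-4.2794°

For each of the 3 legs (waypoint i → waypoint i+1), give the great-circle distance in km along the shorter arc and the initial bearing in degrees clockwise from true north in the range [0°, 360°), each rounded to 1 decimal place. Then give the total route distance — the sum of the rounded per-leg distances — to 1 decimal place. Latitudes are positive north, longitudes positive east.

Leg 1: dist=11742.0 km, bearing=21.5°
Leg 2: dist=10011.9 km, bearing=316.9°
Leg 3: dist=8812.9 km, bearing=299.6°
Total: 30566.8 km

Leg 1: φ1=0.2827084, φ2=0.9039444, Δφ=0.6212360, Δλ=-3.7479200 rad; a=sin²(Δφ/2)+cosφ1·cosφ2·sin²(Δλ/2)=0.6344446196; c=2·atan2(√a, √(1-a))=1.843035939; dist=6371·c=11741.982 ≈ 11742.0 km; running total=11742.0 km
Leg 1 bearing: y=sinΔλ·cosφ2=0.35246306, x=cosφ1·sinφ2-sinφ1·cosφ2·cosΔλ=0.89636397; θ=atan2(y, x)=21.4655° ≈ 21.5°
Leg 2: φ1=0.9039444, φ2=0.4679769, Δφ=-0.4359675, Δλ=4.0135574 rad; a=sin²(Δφ/2)+cosφ1·cosφ2·sin²(Δλ/2)=0.5003380959; c=2·atan2(√a, √(1-a))=1.571472519; dist=6371·c=10011.851 ≈ 10011.9 km; running total=21753.9 km
Leg 2 bearing: y=sinΔλ·cosφ2=-0.68327975, x=cosφ1·sinφ2-sinφ1·cosφ2·cosΔλ=0.73015637; θ=atan2(y, x)=-43.1005° <0 so +360° → 316.8995° ≈ 316.9°
Leg 3: φ1=0.4679769, φ2=0.5442687, Δφ=0.0762918, Δλ=-1.6325949 rad; a=sin²(Δφ/2)+cosφ1·cosφ2·sin²(Δλ/2)=0.4067940039; c=2·atan2(√a, √(1-a))=1.383287476; dist=6371·c=8812.925 ≈ 8812.9 km; running total=30566.8 km
Leg 3 bearing: y=sinΔλ·cosφ2=-0.85387308, x=cosφ1·sinφ2-sinφ1·cosφ2·cosΔλ=0.48595405; θ=atan2(y, x)=-60.3550° <0 so +360° → 299.6450° ≈ 299.6°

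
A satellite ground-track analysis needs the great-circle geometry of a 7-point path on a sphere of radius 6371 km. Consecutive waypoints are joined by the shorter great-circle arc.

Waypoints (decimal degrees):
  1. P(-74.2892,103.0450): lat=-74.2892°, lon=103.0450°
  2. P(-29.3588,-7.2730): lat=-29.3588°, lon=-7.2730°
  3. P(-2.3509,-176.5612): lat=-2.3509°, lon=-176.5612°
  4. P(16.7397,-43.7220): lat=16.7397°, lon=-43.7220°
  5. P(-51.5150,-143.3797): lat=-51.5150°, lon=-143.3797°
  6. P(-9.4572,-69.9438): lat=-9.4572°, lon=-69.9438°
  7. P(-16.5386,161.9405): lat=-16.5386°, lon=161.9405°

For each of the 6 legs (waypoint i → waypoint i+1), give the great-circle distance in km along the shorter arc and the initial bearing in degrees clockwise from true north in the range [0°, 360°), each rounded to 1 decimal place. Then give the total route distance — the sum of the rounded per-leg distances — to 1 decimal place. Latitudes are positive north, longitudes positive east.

Leg 1: φ1=-1.2965911, φ2=-0.5124077, Δφ=0.7841834, Δλ=-1.9254123 rad; a=sin²(Δφ/2)+cosφ1·cosφ2·sin²(Δλ/2)=0.3049935685; c=2·atan2(√a, √(1-a))=1.170150765; dist=6371·c=7455.031 ≈ 7455.0 km; running total=7455.0 km
Leg 1 bearing: y=sinΔλ·cosφ2=-0.81733762, x=cosφ1·sinφ2-sinφ1·cosφ2·cosΔλ=-0.42408629; θ=atan2(y, x)=-117.4231° <0 so +360° → 242.5769° ≈ 242.6°
Leg 2: φ1=-0.5124077, φ2=-0.0410309, Δφ=0.4713768, Δλ=-2.9546365 rad; a=sin²(Δφ/2)+cosφ1·cosφ2·sin²(Δλ/2)=0.9177737343; c=2·atan2(√a, √(1-a))=2.559924810; dist=6371·c=16309.281 ≈ 16309.3 km; running total=23764.3 km
Leg 2 bearing: y=sinΔλ·cosφ2=-0.18571254, x=cosφ1·sinφ2-sinφ1·cosφ2·cosΔλ=-0.51707957; θ=atan2(y, x)=-160.2439° <0 so +360° → 199.7561° ≈ 199.8°
Leg 3: φ1=-0.0410309, φ2=0.2921629, Δφ=0.3331938, Δλ=2.3184814 rad; a=sin²(Δφ/2)+cosφ1·cosφ2·sin²(Δλ/2)=0.8311979287; c=2·atan2(√a, √(1-a))=2.294808668; dist=6371·c=14620.226 ≈ 14620.2 km; running total=38384.5 km
Leg 3 bearing: y=sinΔλ·cosφ2=0.70219139, x=cosφ1·sinφ2-sinφ1·cosφ2·cosΔλ=0.26107275; θ=atan2(y, x)=69.6050° ≈ 69.6°
Leg 4: φ1=0.2921629, φ2=-0.8991064, Δφ=-1.1912692, Δλ=-1.7393550 rad; a=sin²(Δφ/2)+cosφ1·cosφ2·sin²(Δλ/2)=0.6627162576; c=2·atan2(√a, √(1-a))=1.902265433; dist=6371·c=12119.333 ≈ 12119.3 km; running total=50503.8 km
Leg 4 bearing: y=sinΔλ·cosφ2=-0.61349010, x=cosφ1·sinφ2-sinφ1·cosφ2·cosΔλ=-0.71953011; θ=atan2(y, x)=-139.5482° <0 so +360° → 220.4518° ≈ 220.5°
Leg 5: φ1=-0.8991064, φ2=-0.1650593, Δφ=0.7340471, Δλ=1.2816982 rad; a=sin²(Δφ/2)+cosφ1·cosφ2·sin²(Δλ/2)=0.3481902971; c=2·atan2(√a, √(1-a))=1.262307229; dist=6371·c=8042.159 ≈ 8042.2 km; running total=58546.0 km
Leg 5 bearing: y=sinΔλ·cosφ2=0.94547403, x=cosφ1·sinφ2-sinφ1·cosφ2·cosΔλ=0.11787329; θ=atan2(y, x)=82.8935° ≈ 82.9°
Leg 6: φ1=-0.1650593, φ2=-0.2886530, Δφ=-0.1235937, Δλ=4.0471445 rad; a=sin²(Δφ/2)+cosφ1·cosφ2·sin²(Δλ/2)=0.7684497647; c=2·atan2(√a, √(1-a))=2.137554036; dist=6371·c=13618.357 ≈ 13618.4 km; running total=72164.4 km
Leg 6 bearing: y=sinΔλ·cosφ2=-0.75421597, x=cosφ1·sinφ2-sinφ1·cosφ2·cosΔλ=-0.37801741; θ=atan2(y, x)=-116.6203° <0 so +360° → 243.3797° ≈ 243.4°

Leg 1: dist=7455.0 km, bearing=242.6°
Leg 2: dist=16309.3 km, bearing=199.8°
Leg 3: dist=14620.2 km, bearing=69.6°
Leg 4: dist=12119.3 km, bearing=220.5°
Leg 5: dist=8042.2 km, bearing=82.9°
Leg 6: dist=13618.4 km, bearing=243.4°
Total: 72164.4 km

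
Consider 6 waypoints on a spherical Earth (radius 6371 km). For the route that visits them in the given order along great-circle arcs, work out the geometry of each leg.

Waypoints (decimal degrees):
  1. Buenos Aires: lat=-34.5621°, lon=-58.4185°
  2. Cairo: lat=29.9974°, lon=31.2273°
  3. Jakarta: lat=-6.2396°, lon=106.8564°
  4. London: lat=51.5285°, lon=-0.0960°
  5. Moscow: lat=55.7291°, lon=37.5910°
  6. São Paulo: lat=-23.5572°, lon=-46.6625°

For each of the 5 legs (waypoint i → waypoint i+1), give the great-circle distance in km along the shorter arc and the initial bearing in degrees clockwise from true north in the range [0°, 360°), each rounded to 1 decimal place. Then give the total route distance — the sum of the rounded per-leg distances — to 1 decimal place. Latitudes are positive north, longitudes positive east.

Leg 1: dist=11810.4 km, bearing=64.4°
Leg 2: dist=8988.0 km, bearing=102.7°
Leg 3: dist=11719.0 km, bearing=321.9°
Leg 4: dist=2496.2 km, bearing=64.4°
Leg 5: dist=11806.3 km, bearing=251.7°
Total: 46819.9 km

Leg 1: φ1=-0.6032224, φ2=0.5235534, Δφ=1.1267758, Δλ=1.5646144 rad; a=sin²(Δφ/2)+cosφ1·cosφ2·sin²(Δλ/2)=0.6396091618; c=2·atan2(√a, √(1-a))=1.853776286; dist=6371·c=11810.409 ≈ 11810.4 km; running total=11810.4 km
Leg 1 bearing: y=sinΔλ·cosφ2=0.86603154, x=cosφ1·sinφ2-sinφ1·cosφ2·cosΔλ=0.41476077; θ=atan2(y, x)=64.4093° ≈ 64.4°
Leg 2: φ1=0.5235534, φ2=-0.1089016, Δφ=-0.6324550, Δλ=1.3199768 rad; a=sin²(Δφ/2)+cosφ1·cosφ2·sin²(Δλ/2)=0.4203304829; c=2·atan2(√a, √(1-a))=1.410775230; dist=6371·c=8988.049 ≈ 8988.0 km; running total=20798.4 km
Leg 2 bearing: y=sinΔλ·cosφ2=0.96297079, x=cosφ1·sinφ2-sinφ1·cosφ2·cosΔλ=-0.21748179; θ=atan2(y, x)=102.7264° ≈ 102.7°
Leg 3: φ1=-0.1089016, φ2=0.8993420, Δφ=1.0082435, Δλ=-1.8666715 rad; a=sin²(Δφ/2)+cosφ1·cosφ2·sin²(Δλ/2)=0.6327077272; c=2·atan2(√a, √(1-a))=1.839431133; dist=6371·c=11719.016 ≈ 11719.0 km; running total=32517.4 km
Leg 3 bearing: y=sinΔλ·cosφ2=-0.59509227, x=cosφ1·sinφ2-sinφ1·cosφ2·cosΔλ=0.75856432; θ=atan2(y, x)=-38.1141° <0 so +360° → 321.8859° ≈ 321.9°
Leg 4: φ1=0.8993420, φ2=0.9726563, Δφ=0.0733143, Δλ=0.6577622 rad; a=sin²(Δφ/2)+cosφ1·cosφ2·sin²(Δλ/2)=0.0378884155; c=2·atan2(√a, √(1-a))=0.391800141; dist=6371·c=2496.159 ≈ 2496.2 km; running total=35013.6 km
Leg 4 bearing: y=sinΔλ·cosφ2=0.34425370, x=cosφ1·sinφ2-sinφ1·cosφ2·cosΔλ=0.16522992; θ=atan2(y, x)=64.3606° ≈ 64.4°
Leg 5: φ1=0.9726563, φ2=-0.4111507, Δφ=-1.3838070, Δλ=-1.4705010 rad; a=sin²(Δφ/2)+cosφ1·cosφ2·sin²(Δλ/2)=0.6392964616; c=2·atan2(√a, √(1-a))=1.853125044; dist=6371·c=11806.260 ≈ 11806.3 km; running total=46819.9 km
Leg 5 bearing: y=sinΔλ·cosφ2=-0.91205498, x=cosφ1·sinφ2-sinφ1·cosφ2·cosΔλ=-0.30090148; θ=atan2(y, x)=-108.2585° <0 so +360° → 251.7415° ≈ 251.7°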